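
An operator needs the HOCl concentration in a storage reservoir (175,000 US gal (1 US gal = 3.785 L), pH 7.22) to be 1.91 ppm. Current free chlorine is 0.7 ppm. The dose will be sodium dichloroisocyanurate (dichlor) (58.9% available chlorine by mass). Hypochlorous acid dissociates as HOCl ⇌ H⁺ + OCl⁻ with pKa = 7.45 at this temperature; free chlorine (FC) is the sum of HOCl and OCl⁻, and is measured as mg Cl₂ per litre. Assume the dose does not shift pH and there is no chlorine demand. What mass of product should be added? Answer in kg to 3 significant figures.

Volume: 175,000 US gal × 3.785 L/gal = 662,375 L.
[OCl⁻]/[HOCl] = 10^(pH − pKa) = 10^(7.22 − 7.45) = 0.5888; fraction as HOCl = 1/(1 + 0.5888) = 0.6294.
Free chlorine required for 1.91 ppm HOCl: 1.91 / 0.6294 = 3.035 ppm.
FC to add: 3.035 − 0.7 = 2.335 mg/L as Cl₂.
Cl₂ equivalent: 2.335 mg/L × 662,375 L = 1546 g.
Product at 58.9% available Cl: 1546 / 0.589 = 2626 g.

2.63 kg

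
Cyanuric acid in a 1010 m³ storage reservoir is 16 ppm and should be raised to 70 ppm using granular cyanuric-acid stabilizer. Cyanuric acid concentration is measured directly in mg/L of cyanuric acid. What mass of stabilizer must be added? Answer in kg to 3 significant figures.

54.5 kg

Volume: 1010 m³ = 1,010,000 L.
CYA to add: (70 − 16) = 54 mg/L × 1,010,000 L = 54,540 g cyanuric acid.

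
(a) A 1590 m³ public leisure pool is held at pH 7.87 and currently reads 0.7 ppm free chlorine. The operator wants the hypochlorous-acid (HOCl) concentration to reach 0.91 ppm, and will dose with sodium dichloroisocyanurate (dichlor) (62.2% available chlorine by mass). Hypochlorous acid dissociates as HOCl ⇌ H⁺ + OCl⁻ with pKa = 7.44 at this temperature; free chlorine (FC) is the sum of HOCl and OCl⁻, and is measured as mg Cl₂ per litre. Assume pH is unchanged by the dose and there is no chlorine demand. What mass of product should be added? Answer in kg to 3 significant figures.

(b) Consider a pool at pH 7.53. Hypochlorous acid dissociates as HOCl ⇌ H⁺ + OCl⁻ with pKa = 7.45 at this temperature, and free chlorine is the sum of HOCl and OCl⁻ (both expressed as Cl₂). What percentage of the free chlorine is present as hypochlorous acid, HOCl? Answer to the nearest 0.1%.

(a) 6.80 kg; (b) 45.4%

(a) Volume: 1590 m³ = 1,590,000 L.
(a) [OCl⁻]/[HOCl] = 10^(pH − pKa) = 10^(7.87 − 7.44) = 2.692; fraction as HOCl = 1/(1 + 2.692) = 0.2709.
(a) Free chlorine required for 0.91 ppm HOCl: 0.91 / 0.2709 = 3.359 ppm.
(a) FC to add: 3.359 − 0.7 = 2.659 mg/L as Cl₂.
(a) Cl₂ equivalent: 2.659 mg/L × 1,590,000 L = 4228 g.
(a) Product at 62.2% available Cl: 4228 / 0.622 = 6798 g.

(b) [OCl⁻]/[HOCl] = 10^(pH − pKa) = 10^(7.53 − 7.45) = 10^0.08 = 1.202.
(b) Fraction as HOCl = 1 / (1 + 1.202) = 0.4541.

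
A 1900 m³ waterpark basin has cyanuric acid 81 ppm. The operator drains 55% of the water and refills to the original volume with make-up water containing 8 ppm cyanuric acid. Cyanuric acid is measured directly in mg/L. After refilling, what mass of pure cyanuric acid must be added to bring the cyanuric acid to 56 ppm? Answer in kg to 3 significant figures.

Volume: 1900 m³ = 1,900,000 L.
After draining 55% and refilling: 81 × 0.45 + 8 × 0.55 = 40.85 ppm.
Deficit to target: 56 − 40.85 = 15.15 mg/L.
Mass: 15.15 mg/L × 1,900,000 L = 28,790 g cyanuric acid.

28.8 kg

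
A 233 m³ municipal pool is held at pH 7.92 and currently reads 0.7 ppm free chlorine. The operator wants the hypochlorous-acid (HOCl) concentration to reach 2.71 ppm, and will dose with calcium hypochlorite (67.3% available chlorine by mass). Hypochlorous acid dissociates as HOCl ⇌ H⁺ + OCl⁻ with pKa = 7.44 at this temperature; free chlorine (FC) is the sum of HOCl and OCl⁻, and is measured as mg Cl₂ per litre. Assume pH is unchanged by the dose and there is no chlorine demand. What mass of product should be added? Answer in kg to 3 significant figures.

Volume: 233 m³ = 233,000 L.
[OCl⁻]/[HOCl] = 10^(pH − pKa) = 10^(7.92 − 7.44) = 3.02; fraction as HOCl = 1/(1 + 3.02) = 0.2488.
Free chlorine required for 2.71 ppm HOCl: 2.71 / 0.2488 = 10.89 ppm.
FC to add: 10.89 − 0.7 = 10.19 mg/L as Cl₂.
Cl₂ equivalent: 10.19 mg/L × 233,000 L = 2375 g.
Product at 67.3% available Cl: 2375 / 0.673 = 3529 g.

3.53 kg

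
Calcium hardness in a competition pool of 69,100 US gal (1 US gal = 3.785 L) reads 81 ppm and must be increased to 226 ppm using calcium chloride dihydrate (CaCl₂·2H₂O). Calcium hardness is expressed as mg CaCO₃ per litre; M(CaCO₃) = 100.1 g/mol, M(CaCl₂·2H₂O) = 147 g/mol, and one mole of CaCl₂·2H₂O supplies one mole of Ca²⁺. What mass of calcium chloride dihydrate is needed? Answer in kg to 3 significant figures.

55.7 kg

Volume: 69,100 US gal × 3.785 L/gal = 261,544 L.
Hardness to add: (226 − 81) = 145 mg/L as CaCO₃ × 261,544 L = 37,920 g as CaCO₃.
Moles of Ca²⁺ (1 mol Ca²⁺ ≡ 1 mol CaCO₃): 37,920 / 100.1 g/mol = 378.9 mol.
Mass of CaCl₂·2H₂O: 378.9 × 147 = 55,690 g.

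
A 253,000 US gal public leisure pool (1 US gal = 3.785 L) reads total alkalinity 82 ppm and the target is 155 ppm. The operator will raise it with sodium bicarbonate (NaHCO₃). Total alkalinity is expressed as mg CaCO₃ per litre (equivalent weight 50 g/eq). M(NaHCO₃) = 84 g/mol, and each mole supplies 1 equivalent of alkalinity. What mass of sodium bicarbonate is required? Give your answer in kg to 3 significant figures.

Volume: 253,000 US gal × 3.785 L/gal = 957,605 L.
Alkalinity to add: (155 − 82) = 73 mg/L as CaCO₃ × 957,605 L = 69,910 g as CaCO₃.
Equivalents: 69,910 g ÷ 50 g/eq = 1398 eq.
NaHCO₃ supplies 1 eq per mole → 1398 mol.
Mass: 1398 mol × 84 g/mol = 117,400 g.

117 kg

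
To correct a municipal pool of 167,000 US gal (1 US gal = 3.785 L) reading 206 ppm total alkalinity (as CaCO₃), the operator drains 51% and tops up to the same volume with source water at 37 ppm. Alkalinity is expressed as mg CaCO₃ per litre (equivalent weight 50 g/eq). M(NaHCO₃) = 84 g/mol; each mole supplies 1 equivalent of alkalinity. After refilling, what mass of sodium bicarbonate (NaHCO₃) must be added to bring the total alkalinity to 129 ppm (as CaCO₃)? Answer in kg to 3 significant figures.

Volume: 167,000 US gal × 3.785 L/gal = 632,095 L.
After draining 51% and refilling: 206 × 0.49 + 37 × 0.51 = 119.81 ppm.
Deficit to target: 129 − 119.81 = 9.19 mg/L.
As CaCO₃: 9.19 mg/L × 632,095 L = 5809 g; ÷ 50 g/eq ÷ 1 = 116.2 mol NaHCO₃.
Mass: 116.2 × 84 = 9759 g.

9.76 kg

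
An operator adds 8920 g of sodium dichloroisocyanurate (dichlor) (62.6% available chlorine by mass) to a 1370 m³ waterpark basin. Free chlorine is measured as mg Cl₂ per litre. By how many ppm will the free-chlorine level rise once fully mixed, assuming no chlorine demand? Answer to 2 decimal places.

Volume: 1370 m³ = 1,370,000 L.
Available chlorine delivered: 8920 g × 0.626 = 5584 g as Cl₂.
Concentration rise: 5584 g / 1,370,000 L = 4.076 mg/L = 4.08 ppm.

4.08 ppm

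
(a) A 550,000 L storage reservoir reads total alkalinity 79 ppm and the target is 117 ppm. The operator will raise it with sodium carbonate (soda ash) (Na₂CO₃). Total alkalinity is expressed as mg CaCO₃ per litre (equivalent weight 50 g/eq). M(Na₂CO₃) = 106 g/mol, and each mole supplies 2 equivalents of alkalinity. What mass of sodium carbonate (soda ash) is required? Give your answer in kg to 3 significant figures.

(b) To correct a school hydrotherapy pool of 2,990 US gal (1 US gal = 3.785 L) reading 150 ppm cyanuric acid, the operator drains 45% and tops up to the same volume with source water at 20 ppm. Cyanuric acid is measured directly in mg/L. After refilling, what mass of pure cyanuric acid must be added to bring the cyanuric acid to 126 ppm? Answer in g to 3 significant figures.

(a) Alkalinity to add: (117 − 79) = 38 mg/L as CaCO₃ × 550,000 L = 20,900 g as CaCO₃.
(a) Equivalents: 20,900 g ÷ 50 g/eq = 418 eq.
(a) Each mole of Na₂CO₃ supplies 2 eq, so 418 / 2 = 209 mol.
(a) Mass: 209 mol × 106 g/mol = 22,150 g.

(b) Volume: 2,990 US gal × 3.785 L/gal = 11,317 L.
(b) After draining 45% and refilling: 150 × 0.55 + 20 × 0.45 = 91.5 ppm.
(b) Deficit to target: 126 − 91.5 = 34.5 mg/L.
(b) Mass: 34.5 mg/L × 11,317 L = 390.4 g cyanuric acid.

(a) 22.2 kg; (b) 390 g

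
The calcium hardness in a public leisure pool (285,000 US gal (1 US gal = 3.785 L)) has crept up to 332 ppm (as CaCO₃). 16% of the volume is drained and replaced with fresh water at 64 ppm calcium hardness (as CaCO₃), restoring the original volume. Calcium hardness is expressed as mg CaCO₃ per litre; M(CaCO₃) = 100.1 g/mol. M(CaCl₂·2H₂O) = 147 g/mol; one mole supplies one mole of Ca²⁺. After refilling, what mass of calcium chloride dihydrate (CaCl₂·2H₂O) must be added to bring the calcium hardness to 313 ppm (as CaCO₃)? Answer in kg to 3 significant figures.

Volume: 285,000 US gal × 3.785 L/gal = 1,078,725 L.
After draining 16% and refilling: 332 × 0.84 + 64 × 0.16 = 289.12 ppm.
Deficit to target: 313 − 289.12 = 23.88 mg/L.
As CaCO₃: 23.88 mg/L × 1,078,725 L = 25,760 g; ÷ 100.1 = 257.3 mol Ca²⁺.
Mass: 257.3 × 147 = 37,830 g.

37.8 kg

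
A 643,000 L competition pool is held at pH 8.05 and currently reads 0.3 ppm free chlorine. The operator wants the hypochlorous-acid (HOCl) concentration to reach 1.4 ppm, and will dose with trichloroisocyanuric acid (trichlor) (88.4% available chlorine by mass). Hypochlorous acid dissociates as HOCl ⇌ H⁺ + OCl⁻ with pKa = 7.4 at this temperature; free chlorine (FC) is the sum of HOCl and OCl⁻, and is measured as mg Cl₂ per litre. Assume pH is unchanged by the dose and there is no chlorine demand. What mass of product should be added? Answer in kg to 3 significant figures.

5.35 kg

[OCl⁻]/[HOCl] = 10^(pH − pKa) = 10^(8.05 − 7.4) = 4.467; fraction as HOCl = 1/(1 + 4.467) = 0.1829.
Free chlorine required for 1.4 ppm HOCl: 1.4 / 0.1829 = 7.654 ppm.
FC to add: 7.654 − 0.3 = 7.354 mg/L as Cl₂.
Cl₂ equivalent: 7.354 mg/L × 643,000 L = 4728 g.
Product at 88.4% available Cl: 4728 / 0.884 = 5349 g.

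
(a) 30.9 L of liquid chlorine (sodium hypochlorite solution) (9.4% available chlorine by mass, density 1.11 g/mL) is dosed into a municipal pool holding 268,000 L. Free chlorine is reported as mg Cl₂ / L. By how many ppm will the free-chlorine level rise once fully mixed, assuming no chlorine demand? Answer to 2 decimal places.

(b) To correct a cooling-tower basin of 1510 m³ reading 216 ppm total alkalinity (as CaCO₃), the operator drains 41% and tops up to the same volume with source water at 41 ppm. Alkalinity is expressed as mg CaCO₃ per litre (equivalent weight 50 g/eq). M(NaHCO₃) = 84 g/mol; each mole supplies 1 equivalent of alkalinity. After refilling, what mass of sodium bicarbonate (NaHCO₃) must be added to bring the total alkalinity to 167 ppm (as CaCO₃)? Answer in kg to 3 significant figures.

(a) 12.03 ppm; (b) 57.7 kg

(a) Mass of solution: 30.9 L × 1000 mL/L × 1.11 g/mL = 34,300 g.
(a) Available chlorine delivered: 34,300 g × 0.094 = 3224 g as Cl₂.
(a) Concentration rise: 3224 g / 268,000 L = 12.03 mg/L = 12.03 ppm.

(b) Volume: 1510 m³ = 1,510,000 L.
(b) After draining 41% and refilling: 216 × 0.59 + 41 × 0.41 = 144.25 ppm.
(b) Deficit to target: 167 − 144.25 = 22.75 mg/L.
(b) As CaCO₃: 22.75 mg/L × 1,510,000 L = 34,350 g; ÷ 50 g/eq ÷ 1 = 687 mol NaHCO₃.
(b) Mass: 687 × 84 = 57,710 g.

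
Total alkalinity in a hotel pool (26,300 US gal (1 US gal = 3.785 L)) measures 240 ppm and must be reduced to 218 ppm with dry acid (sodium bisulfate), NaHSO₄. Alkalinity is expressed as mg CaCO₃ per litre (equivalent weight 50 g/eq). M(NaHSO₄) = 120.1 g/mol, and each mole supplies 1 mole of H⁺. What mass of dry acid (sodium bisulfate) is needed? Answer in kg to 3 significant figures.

5.26 kg

Volume: 26,300 US gal × 3.785 L/gal = 99,546 L.
Alkalinity to neutralize: (240 − 218) = 22 mg/L as CaCO₃ × 99,546 L = 2190 g as CaCO₃.
Equivalents of H⁺ required: 2190 ÷ 50 g/eq = 43.8 eq = 43.8 mol NaHSO₄.
Mass of NaHSO₄: 43.8 × 120.1 = 5260 g.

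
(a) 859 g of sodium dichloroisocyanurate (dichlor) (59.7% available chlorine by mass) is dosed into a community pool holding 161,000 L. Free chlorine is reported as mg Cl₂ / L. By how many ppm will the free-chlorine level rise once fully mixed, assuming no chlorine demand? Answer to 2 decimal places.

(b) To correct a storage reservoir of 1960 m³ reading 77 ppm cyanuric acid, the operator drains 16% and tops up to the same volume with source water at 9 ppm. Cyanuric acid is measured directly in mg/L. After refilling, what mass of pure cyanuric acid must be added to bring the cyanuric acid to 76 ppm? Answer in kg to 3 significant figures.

(a) 3.19 ppm; (b) 19.4 kg

(a) Available chlorine delivered: 859 g × 0.597 = 512.8 g as Cl₂.
(a) Concentration rise: 512.8 g / 161,000 L = 3.185 mg/L = 3.19 ppm.

(b) Volume: 1960 m³ = 1,960,000 L.
(b) After draining 16% and refilling: 77 × 0.84 + 9 × 0.16 = 66.12 ppm.
(b) Deficit to target: 76 − 66.12 = 9.88 mg/L.
(b) Mass: 9.88 mg/L × 1,960,000 L = 19,360 g cyanuric acid.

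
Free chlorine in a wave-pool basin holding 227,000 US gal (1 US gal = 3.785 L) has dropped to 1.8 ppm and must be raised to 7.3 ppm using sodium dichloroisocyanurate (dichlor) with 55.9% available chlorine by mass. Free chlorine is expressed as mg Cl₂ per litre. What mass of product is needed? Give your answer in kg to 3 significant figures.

Volume: 227,000 US gal × 3.785 L/gal = 859,195 L.
Chlorine deficit: 7.3 − 1.8 = 5.5 ppm = 5.5 mg/L as Cl₂.
Cl₂ equivalent needed: 5.5 mg/L × 859,195 L = 4,726,000 mg = 4726 g.
Product at 55.9% available chlorine: 4726 / 0.559 = 8454 g.

8.45 kg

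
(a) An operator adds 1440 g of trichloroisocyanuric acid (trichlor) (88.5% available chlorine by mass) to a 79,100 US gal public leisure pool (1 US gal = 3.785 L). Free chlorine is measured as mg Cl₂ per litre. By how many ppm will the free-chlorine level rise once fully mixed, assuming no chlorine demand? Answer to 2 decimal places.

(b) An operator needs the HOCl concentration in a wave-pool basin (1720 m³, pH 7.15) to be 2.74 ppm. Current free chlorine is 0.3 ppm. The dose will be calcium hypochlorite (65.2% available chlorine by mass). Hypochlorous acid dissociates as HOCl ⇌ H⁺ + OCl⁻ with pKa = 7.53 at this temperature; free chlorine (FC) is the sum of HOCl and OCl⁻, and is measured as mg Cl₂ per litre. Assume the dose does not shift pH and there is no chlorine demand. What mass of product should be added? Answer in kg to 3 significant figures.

(a) 4.26 ppm; (b) 9.45 kg

(a) Volume: 79,100 US gal × 3.785 L/gal = 299,394 L.
(a) Available chlorine delivered: 1440 g × 0.885 = 1274 g as Cl₂.
(a) Concentration rise: 1274 g / 299,394 L = 4.257 mg/L = 4.26 ppm.

(b) Volume: 1720 m³ = 1,720,000 L.
(b) [OCl⁻]/[HOCl] = 10^(pH − pKa) = 10^(7.15 − 7.53) = 0.4169; fraction as HOCl = 1/(1 + 0.4169) = 0.7058.
(b) Free chlorine required for 2.74 ppm HOCl: 2.74 / 0.7058 = 3.882 ppm.
(b) FC to add: 3.882 − 0.3 = 3.582 mg/L as Cl₂.
(b) Cl₂ equivalent: 3.582 mg/L × 1,720,000 L = 6161 g.
(b) Product at 65.2% available Cl: 6161 / 0.652 = 9450 g.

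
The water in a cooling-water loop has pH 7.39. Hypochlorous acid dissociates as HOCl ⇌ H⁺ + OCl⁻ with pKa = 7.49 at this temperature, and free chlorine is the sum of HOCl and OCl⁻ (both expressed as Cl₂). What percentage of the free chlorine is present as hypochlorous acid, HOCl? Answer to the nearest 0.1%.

55.7%

[OCl⁻]/[HOCl] = 10^(pH − pKa) = 10^(7.39 − 7.49) = 10^-0.10 = 0.7943.
Fraction as HOCl = 1 / (1 + 0.7943) = 0.5573.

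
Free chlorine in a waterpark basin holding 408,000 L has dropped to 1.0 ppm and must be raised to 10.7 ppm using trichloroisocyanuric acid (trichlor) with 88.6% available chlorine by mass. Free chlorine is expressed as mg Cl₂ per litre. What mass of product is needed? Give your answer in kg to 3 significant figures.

4.47 kg

Chlorine deficit: 10.7 − 1.0 = 9.7 ppm = 9.7 mg/L as Cl₂.
Cl₂ equivalent needed: 9.7 mg/L × 408,000 L = 3,958,000 mg = 3958 g.
Product at 88.6% available chlorine: 3958 / 0.886 = 4467 g.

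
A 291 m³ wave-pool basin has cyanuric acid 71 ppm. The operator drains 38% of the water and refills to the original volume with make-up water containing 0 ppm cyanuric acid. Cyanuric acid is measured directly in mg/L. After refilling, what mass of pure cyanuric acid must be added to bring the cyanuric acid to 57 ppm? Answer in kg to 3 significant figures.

Volume: 291 m³ = 291,000 L.
After draining 38% and refilling: 71 × 0.62 + 0 × 0.38 = 44.02 ppm.
Deficit to target: 57 − 44.02 = 12.98 mg/L.
Mass: 12.98 mg/L × 291,000 L = 3777 g cyanuric acid.

3.78 kg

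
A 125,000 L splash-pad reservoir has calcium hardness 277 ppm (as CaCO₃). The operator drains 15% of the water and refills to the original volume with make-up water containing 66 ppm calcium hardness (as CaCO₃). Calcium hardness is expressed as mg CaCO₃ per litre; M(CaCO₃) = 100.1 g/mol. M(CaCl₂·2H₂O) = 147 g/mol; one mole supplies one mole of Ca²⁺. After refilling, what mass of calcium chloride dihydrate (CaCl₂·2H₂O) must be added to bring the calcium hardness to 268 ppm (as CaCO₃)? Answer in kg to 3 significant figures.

After draining 15% and refilling: 277 × 0.85 + 66 × 0.15 = 245.35 ppm.
Deficit to target: 268 − 245.35 = 22.65 mg/L.
As CaCO₃: 22.65 mg/L × 125,000 L = 2831 g; ÷ 100.1 = 28.28 mol Ca²⁺.
Mass: 28.28 × 147 = 4158 g.

4.16 kg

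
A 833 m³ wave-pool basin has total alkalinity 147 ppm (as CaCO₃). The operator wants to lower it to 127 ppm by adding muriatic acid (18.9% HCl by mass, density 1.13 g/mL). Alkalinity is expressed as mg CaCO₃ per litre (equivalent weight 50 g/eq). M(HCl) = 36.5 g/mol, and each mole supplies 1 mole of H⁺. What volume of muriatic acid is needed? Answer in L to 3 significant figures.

56.9 L

Volume: 833 m³ = 833,000 L.
Alkalinity to neutralize: (147 − 127) = 20 mg/L as CaCO₃ × 833,000 L = 16,660 g as CaCO₃.
Equivalents of H⁺ required: 16,660 ÷ 50 g/eq = 333.2 eq = 333.2 mol HCl.
Mass of HCl: 333.2 × 36.5 = 12,160 g.
Mass of 18.9% solution: 12,160 / 0.189 = 64,350 g.
Volume: 64,350 g ÷ 1.13 g/mL = 56,950 mL.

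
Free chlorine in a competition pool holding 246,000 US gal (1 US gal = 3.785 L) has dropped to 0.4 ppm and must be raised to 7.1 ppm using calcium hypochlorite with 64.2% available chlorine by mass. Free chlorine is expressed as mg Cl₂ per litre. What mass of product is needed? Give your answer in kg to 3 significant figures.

Volume: 246,000 US gal × 3.785 L/gal = 931,110 L.
Chlorine deficit: 7.1 − 0.4 = 6.7 ppm = 6.7 mg/L as Cl₂.
Cl₂ equivalent needed: 6.7 mg/L × 931,110 L = 6,238,000 mg = 6238 g.
Product at 64.2% available chlorine: 6238 / 0.642 = 9717 g.

9.72 kg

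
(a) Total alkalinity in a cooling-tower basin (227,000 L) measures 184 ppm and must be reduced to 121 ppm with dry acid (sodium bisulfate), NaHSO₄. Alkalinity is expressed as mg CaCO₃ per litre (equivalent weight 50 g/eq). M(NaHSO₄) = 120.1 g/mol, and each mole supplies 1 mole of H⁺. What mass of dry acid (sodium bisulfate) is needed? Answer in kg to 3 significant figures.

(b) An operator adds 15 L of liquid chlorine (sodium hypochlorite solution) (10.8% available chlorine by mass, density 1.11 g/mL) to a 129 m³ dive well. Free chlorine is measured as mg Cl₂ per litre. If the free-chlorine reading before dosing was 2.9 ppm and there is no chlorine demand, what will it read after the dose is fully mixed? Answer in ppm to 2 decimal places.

(a) 34.4 kg; (b) 16.84 ppm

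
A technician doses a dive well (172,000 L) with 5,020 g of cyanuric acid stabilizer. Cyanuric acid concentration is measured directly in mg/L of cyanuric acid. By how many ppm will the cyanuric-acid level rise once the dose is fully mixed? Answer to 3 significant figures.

29.2 ppm

Rise: 5,020 g / 172,000 L × 1000 = 29.19 mg/L.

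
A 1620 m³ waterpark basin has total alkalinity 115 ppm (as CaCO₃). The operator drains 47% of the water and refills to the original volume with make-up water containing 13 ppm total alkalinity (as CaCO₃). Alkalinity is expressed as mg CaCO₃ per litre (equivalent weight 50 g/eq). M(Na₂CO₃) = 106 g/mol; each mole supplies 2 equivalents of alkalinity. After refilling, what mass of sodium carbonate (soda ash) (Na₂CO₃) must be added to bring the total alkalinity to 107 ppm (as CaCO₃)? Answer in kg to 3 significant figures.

Volume: 1620 m³ = 1,620,000 L.
After draining 47% and refilling: 115 × 0.53 + 13 × 0.47 = 67.06 ppm.
Deficit to target: 107 − 67.06 = 39.94 mg/L.
As CaCO₃: 39.94 mg/L × 1,620,000 L = 64,700 g; ÷ 50 g/eq ÷ 2 = 647 mol Na₂CO₃.
Mass: 647 × 106 = 68,580 g.

68.6 kg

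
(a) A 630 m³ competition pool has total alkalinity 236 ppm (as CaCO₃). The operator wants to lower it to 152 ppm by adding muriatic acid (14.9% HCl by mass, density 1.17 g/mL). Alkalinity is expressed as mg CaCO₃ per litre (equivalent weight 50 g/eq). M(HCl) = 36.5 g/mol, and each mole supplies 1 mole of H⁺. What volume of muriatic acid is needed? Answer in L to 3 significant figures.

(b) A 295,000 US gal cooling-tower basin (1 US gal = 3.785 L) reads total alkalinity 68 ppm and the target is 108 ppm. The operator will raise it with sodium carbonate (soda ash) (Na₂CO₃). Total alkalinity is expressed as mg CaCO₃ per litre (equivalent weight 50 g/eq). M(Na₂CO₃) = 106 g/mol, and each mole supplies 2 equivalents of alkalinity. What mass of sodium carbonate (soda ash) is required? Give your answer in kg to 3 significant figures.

(a) 222 L; (b) 47.3 kg

(a) Volume: 630 m³ = 630,000 L.
(a) Alkalinity to neutralize: (236 − 152) = 84 mg/L as CaCO₃ × 630,000 L = 52,920 g as CaCO₃.
(a) Equivalents of H⁺ required: 52,920 ÷ 50 g/eq = 1058 eq = 1058 mol HCl.
(a) Mass of HCl: 1058 × 36.5 = 38,630 g.
(a) Mass of 14.9% solution: 38,630 / 0.149 = 259,300 g.
(a) Volume: 259,300 g ÷ 1.17 g/mL = 221,600 mL.

(b) Volume: 295,000 US gal × 3.785 L/gal = 1,116,575 L.
(b) Alkalinity to add: (108 − 68) = 40 mg/L as CaCO₃ × 1,116,575 L = 44,660 g as CaCO₃.
(b) Equivalents: 44,660 g ÷ 50 g/eq = 893.3 eq.
(b) Each mole of Na₂CO₃ supplies 2 eq, so 893.3 / 2 = 446.6 mol.
(b) Mass: 446.6 mol × 106 g/mol = 47,340 g.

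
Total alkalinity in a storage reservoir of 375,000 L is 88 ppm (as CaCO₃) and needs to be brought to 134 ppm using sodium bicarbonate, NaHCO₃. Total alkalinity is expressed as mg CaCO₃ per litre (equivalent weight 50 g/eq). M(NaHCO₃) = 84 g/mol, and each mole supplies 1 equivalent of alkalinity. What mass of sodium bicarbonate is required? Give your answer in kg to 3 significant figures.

29.0 kg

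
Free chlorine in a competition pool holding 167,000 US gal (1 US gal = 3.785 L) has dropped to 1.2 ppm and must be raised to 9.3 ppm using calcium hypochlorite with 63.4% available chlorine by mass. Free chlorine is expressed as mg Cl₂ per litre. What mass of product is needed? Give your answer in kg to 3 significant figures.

Volume: 167,000 US gal × 3.785 L/gal = 632,095 L.
Chlorine deficit: 9.3 − 1.2 = 8.1 ppm = 8.1 mg/L as Cl₂.
Cl₂ equivalent needed: 8.1 mg/L × 632,095 L = 5,120,000 mg = 5120 g.
Product at 63.4% available chlorine: 5120 / 0.634 = 8076 g.

8.08 kg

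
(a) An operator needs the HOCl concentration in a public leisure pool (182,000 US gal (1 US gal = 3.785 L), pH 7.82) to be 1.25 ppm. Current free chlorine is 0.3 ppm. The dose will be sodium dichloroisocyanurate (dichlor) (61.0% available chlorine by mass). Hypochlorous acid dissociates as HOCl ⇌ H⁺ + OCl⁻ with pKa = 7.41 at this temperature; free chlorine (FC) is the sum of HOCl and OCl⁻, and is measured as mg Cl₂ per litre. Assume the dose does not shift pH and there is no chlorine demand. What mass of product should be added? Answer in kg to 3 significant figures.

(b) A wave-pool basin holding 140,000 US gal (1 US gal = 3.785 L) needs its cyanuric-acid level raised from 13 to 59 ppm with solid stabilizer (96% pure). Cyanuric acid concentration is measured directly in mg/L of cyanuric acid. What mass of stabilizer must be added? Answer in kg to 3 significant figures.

(a) Volume: 182,000 US gal × 3.785 L/gal = 688,870 L.
(a) [OCl⁻]/[HOCl] = 10^(pH − pKa) = 10^(7.82 − 7.41) = 2.57; fraction as HOCl = 1/(1 + 2.57) = 0.2801.
(a) Free chlorine required for 1.25 ppm HOCl: 1.25 / 0.2801 = 4.463 ppm.
(a) FC to add: 4.463 − 0.3 = 4.163 mg/L as Cl₂.
(a) Cl₂ equivalent: 4.163 mg/L × 688,870 L = 2868 g.
(a) Product at 61.0% available Cl: 2868 / 0.61 = 4701 g.

(b) Volume: 140,000 US gal × 3.785 L/gal = 529,900 L.
(b) CYA to add: (59 − 13) = 46 mg/L × 529,900 L = 24,380 g cyanuric acid.
(b) At 96% purity: 24,380 / 0.96 = 25,390 g product.

(a) 4.70 kg; (b) 25.4 kg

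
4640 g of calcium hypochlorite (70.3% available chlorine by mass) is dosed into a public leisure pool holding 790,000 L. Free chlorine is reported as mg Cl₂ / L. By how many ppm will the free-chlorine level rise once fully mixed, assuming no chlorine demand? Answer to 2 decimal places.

4.13 ppm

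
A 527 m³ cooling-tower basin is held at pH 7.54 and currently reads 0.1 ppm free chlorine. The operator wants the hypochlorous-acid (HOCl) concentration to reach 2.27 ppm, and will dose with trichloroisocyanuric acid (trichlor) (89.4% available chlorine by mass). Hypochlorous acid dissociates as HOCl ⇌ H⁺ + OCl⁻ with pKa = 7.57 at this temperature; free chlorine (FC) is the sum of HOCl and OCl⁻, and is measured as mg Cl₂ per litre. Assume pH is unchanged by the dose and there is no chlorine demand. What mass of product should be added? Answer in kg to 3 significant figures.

2.53 kg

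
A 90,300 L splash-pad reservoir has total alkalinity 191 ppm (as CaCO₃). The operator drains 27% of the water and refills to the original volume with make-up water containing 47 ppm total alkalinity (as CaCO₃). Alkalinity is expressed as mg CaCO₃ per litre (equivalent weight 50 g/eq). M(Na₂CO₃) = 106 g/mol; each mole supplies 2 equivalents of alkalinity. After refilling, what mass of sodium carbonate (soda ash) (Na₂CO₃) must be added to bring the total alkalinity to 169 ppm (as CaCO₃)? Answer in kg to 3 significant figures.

After draining 27% and refilling: 191 × 0.73 + 47 × 0.27 = 152.12 ppm.
Deficit to target: 169 − 152.12 = 16.88 mg/L.
As CaCO₃: 16.88 mg/L × 90,300 L = 1524 g; ÷ 50 g/eq ÷ 2 = 15.24 mol Na₂CO₃.
Mass: 15.24 × 106 = 1616 g.

1.62 kg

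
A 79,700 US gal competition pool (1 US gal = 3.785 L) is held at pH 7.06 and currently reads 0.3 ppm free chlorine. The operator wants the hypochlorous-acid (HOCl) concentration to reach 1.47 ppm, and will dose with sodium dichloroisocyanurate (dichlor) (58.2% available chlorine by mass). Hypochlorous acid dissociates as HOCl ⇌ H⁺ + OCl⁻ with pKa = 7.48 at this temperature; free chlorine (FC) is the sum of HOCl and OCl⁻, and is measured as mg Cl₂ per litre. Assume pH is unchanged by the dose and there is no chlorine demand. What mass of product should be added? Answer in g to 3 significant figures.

896 g

Volume: 79,700 US gal × 3.785 L/gal = 301,664 L.
[OCl⁻]/[HOCl] = 10^(pH − pKa) = 10^(7.06 − 7.48) = 0.3802; fraction as HOCl = 1/(1 + 0.3802) = 0.7245.
Free chlorine required for 1.47 ppm HOCl: 1.47 / 0.7245 = 2.029 ppm.
FC to add: 2.029 − 0.3 = 1.729 mg/L as Cl₂.
Cl₂ equivalent: 1.729 mg/L × 301,664 L = 521.5 g.
Product at 58.2% available Cl: 521.5 / 0.582 = 896.1 g.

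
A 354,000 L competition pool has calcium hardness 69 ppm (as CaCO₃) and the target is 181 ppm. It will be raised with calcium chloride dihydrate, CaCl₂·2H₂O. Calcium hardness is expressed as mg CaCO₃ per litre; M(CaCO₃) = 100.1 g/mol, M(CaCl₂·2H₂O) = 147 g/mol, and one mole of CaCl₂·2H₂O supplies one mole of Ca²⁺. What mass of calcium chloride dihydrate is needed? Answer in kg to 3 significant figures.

58.2 kg

Hardness to add: (181 − 69) = 112 mg/L as CaCO₃ × 354,000 L = 39,650 g as CaCO₃.
Moles of Ca²⁺ (1 mol Ca²⁺ ≡ 1 mol CaCO₃): 39,650 / 100.1 g/mol = 396.1 mol.
Mass of CaCl₂·2H₂O: 396.1 × 147 = 58,220 g.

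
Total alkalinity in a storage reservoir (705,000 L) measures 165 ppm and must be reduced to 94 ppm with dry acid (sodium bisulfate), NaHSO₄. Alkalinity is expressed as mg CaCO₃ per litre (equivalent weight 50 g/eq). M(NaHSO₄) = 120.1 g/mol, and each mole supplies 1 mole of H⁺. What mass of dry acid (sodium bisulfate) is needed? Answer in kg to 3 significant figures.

120 kg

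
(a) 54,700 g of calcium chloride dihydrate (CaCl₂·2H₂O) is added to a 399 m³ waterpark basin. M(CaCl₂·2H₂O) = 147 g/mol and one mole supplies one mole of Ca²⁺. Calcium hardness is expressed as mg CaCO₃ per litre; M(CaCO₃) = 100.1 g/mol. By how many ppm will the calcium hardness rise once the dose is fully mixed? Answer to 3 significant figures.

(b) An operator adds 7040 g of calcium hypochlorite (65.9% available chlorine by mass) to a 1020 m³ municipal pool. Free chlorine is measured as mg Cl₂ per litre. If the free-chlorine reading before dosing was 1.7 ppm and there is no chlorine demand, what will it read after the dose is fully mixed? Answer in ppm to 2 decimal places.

(a) 93.4 ppm; (b) 6.25 ppm

(a) Volume: 399 m³ = 399,000 L.
(a) Moles of Ca²⁺: 54,700 g ÷ 147 g/mol = 372.1 mol.
(a) As CaCO₃: 372.1 mol × 100.1 g/mol = 37,250 g.
(a) Rise: 37,250 g / 399,000 L × 1000 = 93.35 mg/L.

(b) Volume: 1020 m³ = 1,020,000 L.
(b) Available chlorine delivered: 7040 g × 0.659 = 4639 g as Cl₂.
(b) Concentration rise: 4639 g / 1,020,000 L = 4.548 mg/L = 4.55 ppm.
(b) Final FC: 1.7 + 4.55 = 6.25 ppm.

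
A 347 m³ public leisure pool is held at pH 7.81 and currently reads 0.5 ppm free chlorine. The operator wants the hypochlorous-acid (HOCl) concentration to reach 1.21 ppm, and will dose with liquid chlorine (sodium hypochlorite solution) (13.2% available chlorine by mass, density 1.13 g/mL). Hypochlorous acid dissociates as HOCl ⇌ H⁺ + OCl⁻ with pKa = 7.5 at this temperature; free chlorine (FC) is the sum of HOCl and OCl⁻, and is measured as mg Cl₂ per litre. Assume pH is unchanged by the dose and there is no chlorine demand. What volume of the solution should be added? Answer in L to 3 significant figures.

7.40 L

Volume: 347 m³ = 347,000 L.
[OCl⁻]/[HOCl] = 10^(pH − pKa) = 10^(7.81 − 7.5) = 2.042; fraction as HOCl = 1/(1 + 2.042) = 0.3288.
Free chlorine required for 1.21 ppm HOCl: 1.21 / 0.3288 = 3.681 ppm.
FC to add: 3.681 − 0.5 = 3.181 mg/L as Cl₂.
Cl₂ equivalent: 3.181 mg/L × 347,000 L = 1104 g.
Product at 13.2% available Cl: 1104 / 0.132 = 8361 g.
Volume: 8361 g ÷ 1.13 g/mL = 7399 mL.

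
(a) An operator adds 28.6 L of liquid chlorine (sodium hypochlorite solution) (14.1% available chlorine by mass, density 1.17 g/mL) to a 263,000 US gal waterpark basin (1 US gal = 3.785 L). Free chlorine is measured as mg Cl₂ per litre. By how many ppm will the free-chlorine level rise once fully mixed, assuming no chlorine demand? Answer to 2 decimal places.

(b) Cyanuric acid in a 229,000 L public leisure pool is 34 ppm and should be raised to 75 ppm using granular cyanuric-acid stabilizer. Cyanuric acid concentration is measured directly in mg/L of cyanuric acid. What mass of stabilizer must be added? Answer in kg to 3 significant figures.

(a) 4.74 ppm; (b) 9.39 kg

(a) Volume: 263,000 US gal × 3.785 L/gal = 995,455 L.
(a) Mass of solution: 28.6 L × 1000 mL/L × 1.17 g/mL = 33,460 g.
(a) Available chlorine delivered: 33,460 g × 0.141 = 4718 g as Cl₂.
(a) Concentration rise: 4718 g / 995,455 L = 4.74 mg/L = 4.74 ppm.

(b) CYA to add: (75 − 34) = 41 mg/L × 229,000 L = 9389 g cyanuric acid.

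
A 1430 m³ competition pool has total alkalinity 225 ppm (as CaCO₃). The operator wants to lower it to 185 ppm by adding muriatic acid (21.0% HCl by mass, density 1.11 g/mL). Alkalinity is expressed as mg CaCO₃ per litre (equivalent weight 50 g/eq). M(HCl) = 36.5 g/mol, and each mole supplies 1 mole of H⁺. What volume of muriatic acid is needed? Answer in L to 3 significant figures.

179 L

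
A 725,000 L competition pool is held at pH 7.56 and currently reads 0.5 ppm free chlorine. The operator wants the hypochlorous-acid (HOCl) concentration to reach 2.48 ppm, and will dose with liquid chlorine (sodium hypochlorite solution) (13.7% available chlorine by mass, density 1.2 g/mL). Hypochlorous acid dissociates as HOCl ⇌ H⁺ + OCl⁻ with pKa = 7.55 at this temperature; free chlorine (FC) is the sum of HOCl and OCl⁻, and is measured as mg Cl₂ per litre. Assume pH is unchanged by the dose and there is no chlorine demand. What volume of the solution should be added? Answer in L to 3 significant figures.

19.9 L

[OCl⁻]/[HOCl] = 10^(pH − pKa) = 10^(7.56 − 7.55) = 1.023; fraction as HOCl = 1/(1 + 1.023) = 0.4942.
Free chlorine required for 2.48 ppm HOCl: 2.48 / 0.4942 = 5.018 ppm.
FC to add: 5.018 − 0.5 = 4.518 mg/L as Cl₂.
Cl₂ equivalent: 4.518 mg/L × 725,000 L = 3275 g.
Product at 13.7% available Cl: 3275 / 0.137 = 23,910 g.
Volume: 23,910 g ÷ 1.2 g/mL = 19,920 mL.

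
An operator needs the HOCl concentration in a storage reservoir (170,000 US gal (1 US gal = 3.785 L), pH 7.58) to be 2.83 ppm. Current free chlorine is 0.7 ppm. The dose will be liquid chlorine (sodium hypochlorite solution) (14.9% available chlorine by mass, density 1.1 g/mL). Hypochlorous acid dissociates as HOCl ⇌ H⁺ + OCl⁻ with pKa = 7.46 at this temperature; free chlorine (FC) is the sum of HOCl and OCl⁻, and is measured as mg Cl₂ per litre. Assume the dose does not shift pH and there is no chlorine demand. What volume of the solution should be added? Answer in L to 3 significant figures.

23.0 L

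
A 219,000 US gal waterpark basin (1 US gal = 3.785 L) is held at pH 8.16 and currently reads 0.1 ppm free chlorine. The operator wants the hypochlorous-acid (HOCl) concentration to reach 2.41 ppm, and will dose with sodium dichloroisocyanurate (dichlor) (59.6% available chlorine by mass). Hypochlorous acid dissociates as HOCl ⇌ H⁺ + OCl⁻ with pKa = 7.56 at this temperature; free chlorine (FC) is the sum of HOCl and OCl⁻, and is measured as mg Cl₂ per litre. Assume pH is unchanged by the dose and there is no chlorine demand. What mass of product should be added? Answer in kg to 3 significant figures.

Volume: 219,000 US gal × 3.785 L/gal = 828,915 L.
[OCl⁻]/[HOCl] = 10^(pH − pKa) = 10^(8.16 − 7.56) = 3.981; fraction as HOCl = 1/(1 + 3.981) = 0.2008.
Free chlorine required for 2.41 ppm HOCl: 2.41 / 0.2008 = 12 ppm.
FC to add: 12 − 0.1 = 11.9 mg/L as Cl₂.
Cl₂ equivalent: 11.9 mg/L × 828,915 L = 9868 g.
Product at 59.6% available Cl: 9868 / 0.596 = 16,560 g.

16.6 kg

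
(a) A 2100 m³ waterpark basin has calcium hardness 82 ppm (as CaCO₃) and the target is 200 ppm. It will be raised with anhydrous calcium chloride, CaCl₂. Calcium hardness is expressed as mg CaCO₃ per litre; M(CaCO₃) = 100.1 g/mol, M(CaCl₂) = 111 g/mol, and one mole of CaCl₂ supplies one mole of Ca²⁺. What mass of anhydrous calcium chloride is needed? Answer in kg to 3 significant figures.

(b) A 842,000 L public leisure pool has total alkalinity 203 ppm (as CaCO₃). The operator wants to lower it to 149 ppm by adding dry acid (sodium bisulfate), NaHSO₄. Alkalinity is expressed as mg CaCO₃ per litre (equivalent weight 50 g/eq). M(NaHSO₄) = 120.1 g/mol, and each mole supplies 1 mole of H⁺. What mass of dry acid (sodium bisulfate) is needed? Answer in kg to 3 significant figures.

(a) Volume: 2100 m³ = 2,100,000 L.
(a) Hardness to add: (200 − 82) = 118 mg/L as CaCO₃ × 2,100,000 L = 247,800 g as CaCO₃.
(a) Moles of Ca²⁺ (1 mol Ca²⁺ ≡ 1 mol CaCO₃): 247,800 / 100.1 g/mol = 2476 mol.
(a) Mass of CaCl₂: 2476 × 111 = 274,800 g.

(b) Alkalinity to neutralize: (203 − 149) = 54 mg/L as CaCO₃ × 842,000 L = 45,470 g as CaCO₃.
(b) Equivalents of H⁺ required: 45,470 ÷ 50 g/eq = 909.4 eq = 909.4 mol NaHSO₄.
(b) Mass of NaHSO₄: 909.4 × 120.1 = 109,200 g.

(a) 275 kg; (b) 109 kg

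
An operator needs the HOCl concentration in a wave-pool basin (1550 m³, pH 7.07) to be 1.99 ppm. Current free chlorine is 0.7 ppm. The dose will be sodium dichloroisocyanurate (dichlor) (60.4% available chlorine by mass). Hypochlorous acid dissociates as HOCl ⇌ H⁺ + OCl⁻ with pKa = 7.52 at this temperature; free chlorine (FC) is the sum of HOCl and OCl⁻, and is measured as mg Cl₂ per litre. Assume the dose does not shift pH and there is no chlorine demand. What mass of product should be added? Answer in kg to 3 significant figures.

Volume: 1550 m³ = 1,550,000 L.
[OCl⁻]/[HOCl] = 10^(pH − pKa) = 10^(7.07 − 7.52) = 0.3548; fraction as HOCl = 1/(1 + 0.3548) = 0.7381.
Free chlorine required for 1.99 ppm HOCl: 1.99 / 0.7381 = 2.696 ppm.
FC to add: 2.696 − 0.7 = 1.996 mg/L as Cl₂.
Cl₂ equivalent: 1.996 mg/L × 1,550,000 L = 3094 g.
Product at 60.4% available Cl: 3094 / 0.604 = 5122 g.

5.12 kg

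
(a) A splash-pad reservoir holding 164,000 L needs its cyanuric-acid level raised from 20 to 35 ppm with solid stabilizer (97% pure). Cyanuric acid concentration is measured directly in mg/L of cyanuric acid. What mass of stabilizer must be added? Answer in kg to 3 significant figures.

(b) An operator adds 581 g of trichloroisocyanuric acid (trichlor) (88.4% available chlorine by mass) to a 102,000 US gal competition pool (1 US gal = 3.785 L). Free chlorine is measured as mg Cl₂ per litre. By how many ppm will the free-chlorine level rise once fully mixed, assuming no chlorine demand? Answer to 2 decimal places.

(a) 2.54 kg; (b) 1.33 ppm

(a) CYA to add: (35 − 20) = 15 mg/L × 164,000 L = 2460 g cyanuric acid.
(a) At 97% purity: 2460 / 0.97 = 2536 g product.

(b) Volume: 102,000 US gal × 3.785 L/gal = 386,070 L.
(b) Available chlorine delivered: 581 g × 0.884 = 513.6 g as Cl₂.
(b) Concentration rise: 513.6 g / 386,070 L = 1.33 mg/L = 1.33 ppm.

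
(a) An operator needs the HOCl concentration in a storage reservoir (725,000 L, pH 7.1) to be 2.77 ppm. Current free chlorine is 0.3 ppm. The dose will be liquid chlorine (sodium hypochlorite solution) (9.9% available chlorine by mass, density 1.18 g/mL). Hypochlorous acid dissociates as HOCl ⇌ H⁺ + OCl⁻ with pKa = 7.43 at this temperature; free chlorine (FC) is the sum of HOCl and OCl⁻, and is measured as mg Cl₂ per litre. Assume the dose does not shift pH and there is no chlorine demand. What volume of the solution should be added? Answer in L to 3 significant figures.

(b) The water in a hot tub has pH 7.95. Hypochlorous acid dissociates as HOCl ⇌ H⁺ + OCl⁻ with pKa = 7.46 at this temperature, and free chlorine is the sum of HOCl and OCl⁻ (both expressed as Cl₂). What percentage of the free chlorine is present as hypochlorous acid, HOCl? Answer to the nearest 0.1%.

(a) 23.4 L; (b) 24.4%

(a) [OCl⁻]/[HOCl] = 10^(pH − pKa) = 10^(7.1 − 7.43) = 0.4677; fraction as HOCl = 1/(1 + 0.4677) = 0.6813.
(a) Free chlorine required for 2.77 ppm HOCl: 2.77 / 0.6813 = 4.066 ppm.
(a) FC to add: 4.066 − 0.3 = 3.766 mg/L as Cl₂.
(a) Cl₂ equivalent: 3.766 mg/L × 725,000 L = 2730 g.
(a) Product at 9.9% available Cl: 2730 / 0.099 = 27,580 g.
(a) Volume: 27,580 g ÷ 1.18 g/mL = 23,370 mL.

(b) [OCl⁻]/[HOCl] = 10^(pH − pKa) = 10^(7.95 − 7.46) = 10^0.49 = 3.09.
(b) Fraction as HOCl = 1 / (1 + 3.09) = 0.2445.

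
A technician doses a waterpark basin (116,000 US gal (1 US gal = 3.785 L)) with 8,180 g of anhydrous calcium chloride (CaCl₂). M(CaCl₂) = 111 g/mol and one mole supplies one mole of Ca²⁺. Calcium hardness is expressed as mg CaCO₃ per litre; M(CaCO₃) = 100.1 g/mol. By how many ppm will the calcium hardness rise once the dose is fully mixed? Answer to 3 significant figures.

16.8 ppm

Volume: 116,000 US gal × 3.785 L/gal = 439,060 L.
Moles of Ca²⁺: 8,180 g ÷ 111 g/mol = 73.69 mol.
As CaCO₃: 73.69 mol × 100.1 g/mol = 7377 g.
Rise: 7377 g / 439,060 L × 1000 = 16.8 mg/L.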